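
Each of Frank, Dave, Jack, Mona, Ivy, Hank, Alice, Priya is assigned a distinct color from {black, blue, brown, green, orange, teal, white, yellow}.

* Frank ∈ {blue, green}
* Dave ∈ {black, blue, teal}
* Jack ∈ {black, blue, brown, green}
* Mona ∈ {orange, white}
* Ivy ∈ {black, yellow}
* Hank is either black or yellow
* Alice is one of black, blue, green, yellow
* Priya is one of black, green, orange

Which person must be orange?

Priya

The 8 variables together cover exactly {black, blue, brown, green, orange, teal, white, yellow} — 8 values for 8 variables — and brown appears only in Jack's list, so Jack = brown.
The 7 still-open variables draw from only 7 values {black, blue, green, orange, teal, white, yellow}, so each is used; only Dave can be teal, hence Dave = teal.
The 6 still-open variables together cover exactly {black, blue, green, orange, white, yellow} — 6 values for 6 variables — and white appears only in Mona's list, so Mona = white.
The 5 still-open variables draw from only 5 values {black, blue, green, orange, yellow}, so each is used; only Priya can be orange, hence Priya = orange.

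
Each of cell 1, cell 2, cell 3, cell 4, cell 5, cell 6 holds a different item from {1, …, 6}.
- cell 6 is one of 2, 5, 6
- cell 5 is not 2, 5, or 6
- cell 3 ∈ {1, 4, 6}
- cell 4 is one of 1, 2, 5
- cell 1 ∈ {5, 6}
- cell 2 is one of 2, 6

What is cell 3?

4

The 6 variables draw from only 6 values {1, 2, 3, 4, 5, 6}, so each is used; only cell 5 can be 3, hence cell 5 = 3.
The 5 still-open variables draw from only 5 values {1, 2, 4, 5, 6}, so each is used; only cell 3 can be 4, hence cell 3 = 4.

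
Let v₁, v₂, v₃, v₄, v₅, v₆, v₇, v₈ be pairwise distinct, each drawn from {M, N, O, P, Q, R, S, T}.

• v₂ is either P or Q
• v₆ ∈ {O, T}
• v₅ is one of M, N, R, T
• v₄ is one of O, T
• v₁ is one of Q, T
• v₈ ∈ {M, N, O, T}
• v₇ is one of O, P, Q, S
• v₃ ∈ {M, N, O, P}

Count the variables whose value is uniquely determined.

4

The 8 variables together cover exactly {M, N, O, P, Q, R, S, T} — 8 values for 8 variables — and R appears only in v₅'s list, so v₅ = R.
The 7 still-open variables together cover exactly {M, N, O, P, Q, S, T} — 7 values for 7 variables — and S appears only in v₇'s list, so v₇ = S.
The 2 variables v₄ and v₆ are confined to {O, T}, which locks those values in; drop them from v₁, v₃, v₈.
v₁ must be Q (only option left). Strike Q from v₂.
v₂'s domain is down to {P}, so v₂ = P. Remove P from v₃.
Determined: v₁=Q, v₂=P, v₅=R, v₇=S. The other variables each still have more than one consistent value. That makes 4.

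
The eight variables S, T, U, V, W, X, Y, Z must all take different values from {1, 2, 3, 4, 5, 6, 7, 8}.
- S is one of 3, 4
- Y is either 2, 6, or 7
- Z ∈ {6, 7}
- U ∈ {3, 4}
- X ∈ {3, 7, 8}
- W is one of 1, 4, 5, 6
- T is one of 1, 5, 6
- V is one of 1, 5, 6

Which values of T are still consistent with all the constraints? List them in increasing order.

The 8 variables draw from only 8 values {1, 2, 3, 4, 5, 6, 7, 8}, so each is used; only Y can be 2, hence Y = 2.
Among the 7 still-open variables, 8 fits only X (and all 7 values in {1, 3, 4, 5, 6, 7, 8} must be used), so X = 8.
The 6 still-open variables draw from only 6 values {1, 3, 4, 5, 6, 7}, so each is used; only Z can be 7, hence Z = 7.
S and U share exactly the 2 values {3, 4}; by pigeonhole those values go to them, so strike 3, 4 from W.
No further eliminations apply; T can still be any of 1, 5, 6.

1, 5, 6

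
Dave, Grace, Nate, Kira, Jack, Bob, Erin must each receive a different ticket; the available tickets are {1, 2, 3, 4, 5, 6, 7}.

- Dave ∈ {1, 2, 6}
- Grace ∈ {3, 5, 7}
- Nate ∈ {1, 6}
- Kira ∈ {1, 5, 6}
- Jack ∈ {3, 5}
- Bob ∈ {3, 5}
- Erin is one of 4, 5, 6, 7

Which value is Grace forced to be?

The 7 variables draw from only 7 values {1, 2, 3, 4, 5, 6, 7}, so each is used; only Dave can be 2, hence Dave = 2.
Among the 6 still-open variables, 4 fits only Erin (and all 6 values in {1, 3, 4, 5, 6, 7} must be used), so Erin = 4.
The 5 still-open variables draw from only 5 values {1, 3, 5, 6, 7}, so each is used; only Grace can be 7, hence Grace = 7.

7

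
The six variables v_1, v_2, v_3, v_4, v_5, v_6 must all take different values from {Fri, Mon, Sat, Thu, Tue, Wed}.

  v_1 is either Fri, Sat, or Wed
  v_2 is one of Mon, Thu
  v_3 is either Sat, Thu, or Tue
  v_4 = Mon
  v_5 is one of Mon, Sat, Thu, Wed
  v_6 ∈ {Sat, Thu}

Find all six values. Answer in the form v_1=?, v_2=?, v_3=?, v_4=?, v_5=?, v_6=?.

v_1=Fri, v_2=Thu, v_3=Tue, v_4=Mon, v_5=Wed, v_6=Sat

v_4's domain is down to {Mon}, so v_4 = Mon. Strike Mon from v_2, v_5.
v_2 has just one choice, so v_2 = Thu. Strike Thu from v_3, v_5, v_6.
v_6's domain is down to {Sat}, so v_6 = Sat. Eliminate Sat elsewhere: v_1, v_3, v_5.
v_3 has just one choice, so v_3 = Tue.
That leaves v_5 = Wed. Strike Wed from v_1.
v_1 has just one choice, so v_1 = Fri.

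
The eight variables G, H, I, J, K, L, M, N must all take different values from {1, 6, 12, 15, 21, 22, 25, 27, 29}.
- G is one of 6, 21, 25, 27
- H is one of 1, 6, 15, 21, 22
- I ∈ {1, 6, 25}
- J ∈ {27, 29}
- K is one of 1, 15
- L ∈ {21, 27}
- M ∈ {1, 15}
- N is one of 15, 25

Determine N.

25

Among the 8 variables, 22 fits only H (and all 8 values in {1, 6, 15, 21, 22, 25, 27, 29} must be used), so H = 22.
The 7 still-open variables draw from only 7 values {1, 6, 15, 21, 25, 27, 29}, so each is used; only J can be 29, hence J = 29.
The 2 variables K and M are confined to {1, 15}, which locks those values in; drop them from I, N.
So N = 25.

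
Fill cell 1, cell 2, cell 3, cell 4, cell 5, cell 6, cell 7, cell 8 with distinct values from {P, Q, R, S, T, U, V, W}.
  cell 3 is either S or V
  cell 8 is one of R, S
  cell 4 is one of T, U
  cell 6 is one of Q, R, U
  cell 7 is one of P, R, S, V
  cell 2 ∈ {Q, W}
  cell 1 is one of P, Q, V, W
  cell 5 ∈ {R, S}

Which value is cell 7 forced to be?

P

The 8 variables draw from only 8 values {P, Q, R, S, T, U, V, W}, so each is used; only cell 4 can be T, hence cell 4 = T.
The 7 still-open variables together cover exactly {P, Q, R, S, U, V, W} — 7 values for 7 variables — and U appears only in cell 6's list, so cell 6 = U.
The 2 variables cell 5 and cell 8 are confined to {R, S}, which locks those values in; drop them from cell 3, cell 7.
cell 3's domain is down to {V}, so cell 3 = V. Remove V from cell 1, cell 7.
So cell 7 = P.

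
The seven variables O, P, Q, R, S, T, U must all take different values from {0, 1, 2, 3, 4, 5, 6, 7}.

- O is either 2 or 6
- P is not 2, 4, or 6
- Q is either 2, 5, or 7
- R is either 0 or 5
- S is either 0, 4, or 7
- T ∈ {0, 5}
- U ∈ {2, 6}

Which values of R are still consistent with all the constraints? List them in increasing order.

O and U between them cover only {2, 6} — a naked pair. Remove those values from Q.
R and T share exactly the 2 values {0, 5}; by pigeonhole those values go to them, so strike 0, 5 from P, Q, S.
Q has just one choice, so Q = 7. Remove 7 from P, S.
S must be 4 (only option left).
No further eliminations apply; R can still be any of 0, 5.

0, 5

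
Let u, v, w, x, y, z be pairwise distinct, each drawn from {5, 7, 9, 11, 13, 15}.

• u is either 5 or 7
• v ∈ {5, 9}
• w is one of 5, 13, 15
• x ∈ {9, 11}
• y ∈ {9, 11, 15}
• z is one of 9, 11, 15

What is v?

Among the 6 variables, 7 fits only u (and all 6 values in {5, 7, 9, 11, 13, 15} must be used), so u = 7.
The 5 still-open variables together cover exactly {5, 9, 11, 13, 15} — 5 values for 5 variables — and 13 appears only in w's list, so w = 13.
The 4 still-open variables together cover exactly {5, 9, 11, 15} — 4 values for 4 variables — and 5 appears only in v's list, so v = 5.

5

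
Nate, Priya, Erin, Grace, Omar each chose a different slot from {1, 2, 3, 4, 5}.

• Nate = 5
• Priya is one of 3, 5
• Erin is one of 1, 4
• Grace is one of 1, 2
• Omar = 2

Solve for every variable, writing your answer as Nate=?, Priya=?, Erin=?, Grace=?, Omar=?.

Nate=5, Priya=3, Erin=4, Grace=1, Omar=2

Nate has just one choice, so Nate = 5. Eliminate 5 elsewhere: Priya.
Priya's domain is down to {3}, so Priya = 3.
That leaves Omar = 2. Eliminate 2 elsewhere: Grace.
That leaves Grace = 1. Eliminate 1 elsewhere: Erin.
Erin's domain is down to {4}, so Erin = 4.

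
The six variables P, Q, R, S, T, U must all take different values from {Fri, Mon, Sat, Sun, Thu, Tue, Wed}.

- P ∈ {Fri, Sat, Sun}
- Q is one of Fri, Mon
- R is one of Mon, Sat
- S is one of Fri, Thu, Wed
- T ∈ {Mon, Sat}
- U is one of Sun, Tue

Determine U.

Tue

The 2 variables R and T are confined to {Mon, Sat}, which locks those values in; drop them from P, Q.
Q must be Fri (only option left). Remove Fri from P, S.
P must be Sun (only option left). Remove Sun from U.
So U = Tue.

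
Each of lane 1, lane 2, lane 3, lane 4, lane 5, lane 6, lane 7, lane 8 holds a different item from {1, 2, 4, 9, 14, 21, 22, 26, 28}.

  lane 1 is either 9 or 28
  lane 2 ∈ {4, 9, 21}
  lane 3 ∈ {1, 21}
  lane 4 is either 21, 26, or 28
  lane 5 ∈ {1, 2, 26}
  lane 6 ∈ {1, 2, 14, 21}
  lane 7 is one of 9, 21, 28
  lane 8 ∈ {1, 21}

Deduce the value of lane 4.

The 8 variables draw from only 8 values {1, 2, 4, 9, 14, 21, 26, 28}, so each is used; only lane 2 can be 4, hence lane 2 = 4.
The 7 still-open variables together cover exactly {1, 2, 9, 14, 21, 26, 28} — 7 values for 7 variables — and 14 appears only in lane 6's list, so lane 6 = 14.
The 6 still-open variables together cover exactly {1, 2, 9, 21, 26, 28} — 6 values for 6 variables — and 2 appears only in lane 5's list, so lane 5 = 2.
Among the 5 still-open variables, 26 fits only lane 4 (and all 5 values in {1, 9, 21, 26, 28} must be used), so lane 4 = 26.

26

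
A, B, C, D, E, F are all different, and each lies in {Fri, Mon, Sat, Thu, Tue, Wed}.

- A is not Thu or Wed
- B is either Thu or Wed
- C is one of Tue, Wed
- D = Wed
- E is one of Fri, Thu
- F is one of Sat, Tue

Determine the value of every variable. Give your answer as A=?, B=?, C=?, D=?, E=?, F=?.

A=Mon, B=Thu, C=Tue, D=Wed, E=Fri, F=Sat

D must be Wed (only option left). So B, C can't be Wed.
That leaves B = Thu. Remove Thu from E.
C must be Tue (only option left). So A, F can't be Tue.
E must be Fri (only option left). Strike Fri from A.
F has just one choice, so F = Sat. Eliminate Sat elsewhere: A.
That leaves A = Mon.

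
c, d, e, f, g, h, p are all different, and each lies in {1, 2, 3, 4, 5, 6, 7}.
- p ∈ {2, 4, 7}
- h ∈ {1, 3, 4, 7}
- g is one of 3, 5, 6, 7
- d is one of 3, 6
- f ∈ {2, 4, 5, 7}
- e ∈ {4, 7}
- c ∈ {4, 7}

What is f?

5

The 7 variables draw from only 7 values {1, 2, 3, 4, 5, 6, 7}, so each is used; only h can be 1, hence h = 1.
c and e share exactly the 2 values {4, 7}; by pigeonhole those values go to them, so strike 4, 7 from f, g, p.
p must be 2 (only option left). Strike 2 from f.
So f = 5.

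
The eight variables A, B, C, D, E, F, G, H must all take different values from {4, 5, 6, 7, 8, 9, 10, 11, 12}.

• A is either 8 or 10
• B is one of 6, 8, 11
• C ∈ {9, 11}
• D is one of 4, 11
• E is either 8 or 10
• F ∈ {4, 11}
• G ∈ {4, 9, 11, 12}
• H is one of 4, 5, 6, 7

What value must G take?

A and E share exactly the 2 values {8, 10}; by pigeonhole those values go to them, so strike 8, 10 from B.
The 2 variables D and F are confined to {4, 11}, which locks those values in; drop them from B, C, G, H.
B has just one choice, so B = 6. Remove 6 from H.
C has just one choice, so C = 9. Remove 9 from G.
So G = 12.

12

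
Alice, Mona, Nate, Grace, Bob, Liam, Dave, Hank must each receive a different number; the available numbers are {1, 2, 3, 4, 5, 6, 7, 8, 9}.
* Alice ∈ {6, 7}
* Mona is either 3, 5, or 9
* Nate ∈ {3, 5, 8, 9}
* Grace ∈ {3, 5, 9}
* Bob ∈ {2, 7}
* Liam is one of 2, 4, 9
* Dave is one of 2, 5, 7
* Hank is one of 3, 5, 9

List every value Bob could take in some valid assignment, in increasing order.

Among the 8 variables, 4 fits only Liam (and all 8 values in {2, 3, 4, 5, 6, 7, 8, 9} must be used), so Liam = 4.
The 7 still-open variables draw from only 7 values {2, 3, 5, 6, 7, 8, 9}, so each is used; only Alice can be 6, hence Alice = 6.
The 6 still-open variables together cover exactly {2, 3, 5, 7, 8, 9} — 6 values for 6 variables — and 8 appears only in Nate's list, so Nate = 8.
Mona, Grace, Hank between them cover only {3, 5, 9} — a naked triple. Remove those values from Dave.
No further eliminations apply; Bob can still be any of 2, 7.

2, 7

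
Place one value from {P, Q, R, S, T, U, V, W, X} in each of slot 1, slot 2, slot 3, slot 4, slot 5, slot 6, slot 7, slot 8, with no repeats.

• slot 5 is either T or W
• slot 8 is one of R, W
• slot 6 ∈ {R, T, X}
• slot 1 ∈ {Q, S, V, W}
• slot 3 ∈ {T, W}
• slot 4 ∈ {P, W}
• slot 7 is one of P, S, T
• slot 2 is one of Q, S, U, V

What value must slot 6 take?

X

The 2 variables slot 3 and slot 5 are confined to {T, W}, which locks those values in; drop them from slot 1, slot 4, slot 6, slot 7, slot 8.
That leaves slot 4 = P. So slot 7 can't be P.
slot 7 has just one choice, so slot 7 = S. Strike S from slot 1, slot 2.
slot 8 has just one choice, so slot 8 = R. Remove R from slot 6.
So slot 6 = X.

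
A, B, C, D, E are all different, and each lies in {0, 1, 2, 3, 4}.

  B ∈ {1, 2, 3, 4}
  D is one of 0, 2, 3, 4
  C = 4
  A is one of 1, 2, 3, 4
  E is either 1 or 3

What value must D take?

0

C must be 4 (only option left). Strike 4 from A, B, D.
The 4 still-open variables together cover exactly {0, 1, 2, 3} — 4 values for 4 variables — and 0 appears only in D's list, so D = 0.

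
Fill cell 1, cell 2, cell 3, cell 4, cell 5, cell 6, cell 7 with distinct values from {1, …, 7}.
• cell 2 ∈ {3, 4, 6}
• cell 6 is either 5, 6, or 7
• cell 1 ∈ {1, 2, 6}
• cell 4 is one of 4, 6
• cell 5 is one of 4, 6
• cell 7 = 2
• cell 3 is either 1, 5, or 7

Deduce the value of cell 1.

1

cell 7 must be 2 (only option left). Remove 2 from cell 1.
The 6 still-open variables draw from only 6 values {1, 3, 4, 5, 6, 7}, so each is used; only cell 2 can be 3, hence cell 2 = 3.
cell 4 and cell 5 share exactly the 2 values {4, 6}; by pigeonhole those values go to them, so strike 4, 6 from cell 1, cell 6.
So cell 1 = 1.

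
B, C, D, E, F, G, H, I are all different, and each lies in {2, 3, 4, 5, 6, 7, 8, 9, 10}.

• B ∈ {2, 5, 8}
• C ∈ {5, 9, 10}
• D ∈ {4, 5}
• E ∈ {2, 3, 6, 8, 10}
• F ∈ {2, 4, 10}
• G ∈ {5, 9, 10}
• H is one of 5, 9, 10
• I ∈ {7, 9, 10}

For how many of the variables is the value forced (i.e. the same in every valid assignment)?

C, G, H between them cover only {5, 9, 10} — a naked triple. Remove those values from B, D, E, F, I.
D has just one choice, so D = 4. Strike 4 from F.
F has just one choice, so F = 2. Strike 2 from B, E.
I's domain is down to {7}, so I = 7.
That leaves B = 8. Eliminate 8 elsewhere: E.
Determined: B=8, D=4, F=2, I=7. The other variables each still have more than one consistent value. That makes 4.

4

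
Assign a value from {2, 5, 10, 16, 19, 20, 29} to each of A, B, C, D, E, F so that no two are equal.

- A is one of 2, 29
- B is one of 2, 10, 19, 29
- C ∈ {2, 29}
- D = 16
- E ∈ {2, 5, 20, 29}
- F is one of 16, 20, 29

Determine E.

D's domain is down to {16}, so D = 16. Eliminate 16 elsewhere: F.
The 2 variables A and C are confined to {2, 29}, which locks those values in; drop them from B, E, F.
F must be 20 (only option left). Remove 20 from E.
So E = 5.

5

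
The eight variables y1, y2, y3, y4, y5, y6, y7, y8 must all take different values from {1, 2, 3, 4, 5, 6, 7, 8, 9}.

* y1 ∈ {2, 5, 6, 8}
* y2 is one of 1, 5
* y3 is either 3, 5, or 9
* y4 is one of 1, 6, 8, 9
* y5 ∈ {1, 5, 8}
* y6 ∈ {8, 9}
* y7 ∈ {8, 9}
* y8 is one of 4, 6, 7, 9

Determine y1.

y6 and y7 between them cover only {8, 9} — a naked pair. Remove those values from y1, y3, y4, y5, y8.
y2 and y5 share exactly the 2 values {1, 5}; by pigeonhole those values go to them, so strike 1, 5 from y1, y3, y4.
y3 must be 3 (only option left).
y4 must be 6 (only option left). Remove 6 from y1, y8.
So y1 = 2.

2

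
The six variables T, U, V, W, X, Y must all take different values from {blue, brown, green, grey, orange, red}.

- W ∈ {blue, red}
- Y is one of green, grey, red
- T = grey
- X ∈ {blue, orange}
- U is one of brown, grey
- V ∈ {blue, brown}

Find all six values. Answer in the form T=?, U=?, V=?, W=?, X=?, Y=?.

T's domain is down to {grey}, so T = grey. Strike grey from U, Y.
U has just one choice, so U = brown. Eliminate brown elsewhere: V.
That leaves V = blue. Strike blue from W, X.
W must be red (only option left). Eliminate red elsewhere: Y.
X must be orange (only option left).
Y's domain is down to {green}, so Y = green.

T=grey, U=brown, V=blue, W=red, X=orange, Y=green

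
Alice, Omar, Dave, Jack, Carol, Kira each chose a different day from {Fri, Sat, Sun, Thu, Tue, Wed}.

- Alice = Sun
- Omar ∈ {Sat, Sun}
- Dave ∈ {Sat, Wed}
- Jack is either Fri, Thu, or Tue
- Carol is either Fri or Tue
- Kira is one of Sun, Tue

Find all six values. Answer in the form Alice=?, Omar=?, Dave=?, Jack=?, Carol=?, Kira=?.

Alice=Sun, Omar=Sat, Dave=Wed, Jack=Thu, Carol=Fri, Kira=Tue

Alice must be Sun (only option left). So Omar, Kira can't be Sun.
That leaves Omar = Sat. Eliminate Sat elsewhere: Dave.
Dave has just one choice, so Dave = Wed.
That leaves Kira = Tue. Eliminate Tue elsewhere: Jack, Carol.
Carol must be Fri (only option left). Eliminate Fri elsewhere: Jack.
Jack must be Thu (only option left).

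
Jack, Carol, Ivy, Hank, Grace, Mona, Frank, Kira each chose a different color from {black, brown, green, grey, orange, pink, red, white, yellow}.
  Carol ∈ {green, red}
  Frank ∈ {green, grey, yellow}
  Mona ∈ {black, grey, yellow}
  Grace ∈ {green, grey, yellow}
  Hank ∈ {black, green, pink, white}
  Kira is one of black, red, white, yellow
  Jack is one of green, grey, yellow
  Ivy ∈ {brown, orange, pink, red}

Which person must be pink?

Hank

Jack, Grace, Frank share exactly the 3 values {green, grey, yellow}; by pigeonhole those values go to them, so strike green, grey, yellow from Carol, Hank, Mona, Kira.
That leaves Carol = red. So Ivy, Kira can't be red.
That leaves Mona = black. Remove black from Hank, Kira.
That leaves Kira = white. So Hank can't be white.
So pink goes to Hank.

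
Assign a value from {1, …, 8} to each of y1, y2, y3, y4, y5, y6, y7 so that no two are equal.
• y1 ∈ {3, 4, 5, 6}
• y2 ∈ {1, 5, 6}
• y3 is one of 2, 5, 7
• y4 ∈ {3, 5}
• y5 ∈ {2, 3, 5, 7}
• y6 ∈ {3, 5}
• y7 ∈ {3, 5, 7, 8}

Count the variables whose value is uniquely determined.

The 2 variables y4 and y6 are confined to {3, 5}, which locks those values in; drop them from y1, y2, y3, y5, y7.
y3 and y5 between them cover only {2, 7} — a naked pair. Remove those values from y7.
y7 has just one choice, so y7 = 8.
Determined: y7=8. The other variables each still have more than one consistent value. That makes 1.

1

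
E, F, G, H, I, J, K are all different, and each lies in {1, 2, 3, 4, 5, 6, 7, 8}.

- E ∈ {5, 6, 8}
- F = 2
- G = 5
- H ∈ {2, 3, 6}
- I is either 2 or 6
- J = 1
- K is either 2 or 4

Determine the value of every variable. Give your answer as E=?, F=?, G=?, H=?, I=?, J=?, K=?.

F must be 2 (only option left). Eliminate 2 elsewhere: H, I, K.
That leaves G = 5. So E can't be 5.
That leaves I = 6. So E, H can't be 6.
That leaves J = 1.
K must be 4 (only option left).
E must be 8 (only option left).
H must be 3 (only option left).

E=8, F=2, G=5, H=3, I=6, J=1, K=4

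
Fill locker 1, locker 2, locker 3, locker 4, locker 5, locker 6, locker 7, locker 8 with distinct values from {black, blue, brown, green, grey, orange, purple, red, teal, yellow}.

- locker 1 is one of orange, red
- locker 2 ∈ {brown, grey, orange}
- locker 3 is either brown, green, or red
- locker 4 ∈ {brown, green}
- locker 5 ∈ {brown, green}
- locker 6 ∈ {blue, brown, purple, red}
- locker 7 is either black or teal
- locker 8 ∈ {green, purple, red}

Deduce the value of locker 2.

The 2 variables locker 4 and locker 5 are confined to {brown, green}, which locks those values in; drop them from locker 2, locker 3, locker 6, locker 8.
That leaves locker 3 = red. Remove red from locker 1, locker 6, locker 8.
That leaves locker 8 = purple. So locker 6 can't be purple.
locker 1's domain is down to {orange}, so locker 1 = orange. Eliminate orange elsewhere: locker 2.
So locker 2 = grey.

grey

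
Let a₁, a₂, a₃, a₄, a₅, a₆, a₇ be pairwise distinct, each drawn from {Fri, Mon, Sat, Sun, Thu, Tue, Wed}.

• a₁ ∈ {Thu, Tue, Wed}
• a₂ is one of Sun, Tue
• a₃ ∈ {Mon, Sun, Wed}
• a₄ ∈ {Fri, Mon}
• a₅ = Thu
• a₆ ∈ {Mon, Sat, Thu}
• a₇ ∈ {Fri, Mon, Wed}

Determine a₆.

Sat

a₅ has just one choice, so a₅ = Thu. So a₁, a₆ can't be Thu.
The 6 still-open variables together cover exactly {Fri, Mon, Sat, Sun, Tue, Wed} — 6 values for 6 variables — and Sat appears only in a₆'s list, so a₆ = Sat.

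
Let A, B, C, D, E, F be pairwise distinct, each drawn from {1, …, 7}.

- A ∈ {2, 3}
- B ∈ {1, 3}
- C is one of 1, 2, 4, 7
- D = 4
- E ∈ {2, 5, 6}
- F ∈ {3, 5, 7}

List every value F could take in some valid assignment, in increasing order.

D must be 4 (only option left). Remove 4 from C.
No further eliminations apply; F can still be any of 3, 5, 7.

3, 5, 7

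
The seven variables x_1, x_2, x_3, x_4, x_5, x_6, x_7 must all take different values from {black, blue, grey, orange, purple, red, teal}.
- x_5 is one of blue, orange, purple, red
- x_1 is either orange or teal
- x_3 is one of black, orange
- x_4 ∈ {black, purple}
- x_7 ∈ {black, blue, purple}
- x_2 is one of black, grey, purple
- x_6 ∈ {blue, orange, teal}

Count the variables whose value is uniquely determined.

The 7 variables together cover exactly {black, blue, grey, orange, purple, red, teal} — 7 values for 7 variables — and grey appears only in x_2's list, so x_2 = grey.
The 6 still-open variables draw from only 6 values {black, blue, orange, purple, red, teal}, so each is used; only x_5 can be red, hence x_5 = red.
Determined: x_2=grey, x_5=red. The other variables each still have more than one consistent value. That makes 2.

2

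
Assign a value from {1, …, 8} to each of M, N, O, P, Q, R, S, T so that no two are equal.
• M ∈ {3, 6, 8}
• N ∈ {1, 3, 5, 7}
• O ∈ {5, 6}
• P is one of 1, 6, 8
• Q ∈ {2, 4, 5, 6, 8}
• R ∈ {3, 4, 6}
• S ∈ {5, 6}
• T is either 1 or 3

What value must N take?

Among the 8 variables, 2 fits only Q (and all 8 values in {1, 2, 3, 4, 5, 6, 7, 8} must be used), so Q = 2.
Among the 7 still-open variables, 4 fits only R (and all 7 values in {1, 3, 4, 5, 6, 7, 8} must be used), so R = 4.
Among the 6 still-open variables, 7 fits only N (and all 6 values in {1, 3, 5, 6, 7, 8} must be used), so N = 7.

7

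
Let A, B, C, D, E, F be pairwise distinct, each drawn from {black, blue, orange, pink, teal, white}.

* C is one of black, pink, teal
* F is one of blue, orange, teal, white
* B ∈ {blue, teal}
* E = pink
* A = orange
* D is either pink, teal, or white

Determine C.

black

A's domain is down to {orange}, so A = orange. Strike orange from F.
E has just one choice, so E = pink. Strike pink from C, D.
The 4 still-open variables draw from only 4 values {black, blue, teal, white}, so each is used; only C can be black, hence C = black.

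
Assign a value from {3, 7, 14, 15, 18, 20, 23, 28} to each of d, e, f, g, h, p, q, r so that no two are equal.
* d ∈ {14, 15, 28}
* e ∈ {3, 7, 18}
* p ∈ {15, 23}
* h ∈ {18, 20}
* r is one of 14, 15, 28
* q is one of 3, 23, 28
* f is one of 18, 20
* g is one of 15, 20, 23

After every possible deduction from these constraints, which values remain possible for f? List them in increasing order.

18, 20

The 8 variables draw from only 8 values {3, 7, 14, 15, 18, 20, 23, 28}, so each is used; only e can be 7, hence e = 7.
The 7 still-open variables together cover exactly {3, 14, 15, 18, 20, 23, 28} — 7 values for 7 variables — and 3 appears only in q's list, so q = 3.
The 2 variables f and h are confined to {18, 20}, which locks those values in; drop them from g.
g and p share exactly the 2 values {15, 23}; by pigeonhole those values go to them, so strike 15, 23 from d, r.
No further eliminations apply; f can still be any of 18, 20.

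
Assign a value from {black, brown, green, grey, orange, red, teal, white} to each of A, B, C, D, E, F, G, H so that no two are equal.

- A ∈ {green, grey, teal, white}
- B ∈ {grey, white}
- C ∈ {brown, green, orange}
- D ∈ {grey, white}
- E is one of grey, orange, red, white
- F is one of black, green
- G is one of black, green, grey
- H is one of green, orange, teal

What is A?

teal

The 8 variables draw from only 8 values {black, brown, green, grey, orange, red, teal, white}, so each is used; only C can be brown, hence C = brown.
Among the 7 still-open variables, red fits only E (and all 7 values in {black, green, grey, orange, red, teal, white} must be used), so E = red.
Among the 6 still-open variables, orange fits only H (and all 6 values in {black, green, grey, orange, teal, white} must be used), so H = orange.
Among the 5 still-open variables, teal fits only A (and all 5 values in {black, green, grey, teal, white} must be used), so A = teal.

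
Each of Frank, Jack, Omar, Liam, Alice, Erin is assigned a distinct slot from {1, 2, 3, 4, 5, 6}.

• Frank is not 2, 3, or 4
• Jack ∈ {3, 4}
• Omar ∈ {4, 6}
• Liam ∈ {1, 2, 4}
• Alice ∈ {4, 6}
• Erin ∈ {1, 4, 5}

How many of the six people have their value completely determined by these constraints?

The 6 variables draw from only 6 values {1, 2, 3, 4, 5, 6}, so each is used; only Liam can be 2, hence Liam = 2.
The 5 still-open variables draw from only 5 values {1, 3, 4, 5, 6}, so each is used; only Jack can be 3, hence Jack = 3.
The 2 variables Omar and Alice are confined to {4, 6}, which locks those values in; drop them from Frank, Erin.
Determined: Jack=3, Liam=2. The other people each still have more than one consistent value. That makes 2.

2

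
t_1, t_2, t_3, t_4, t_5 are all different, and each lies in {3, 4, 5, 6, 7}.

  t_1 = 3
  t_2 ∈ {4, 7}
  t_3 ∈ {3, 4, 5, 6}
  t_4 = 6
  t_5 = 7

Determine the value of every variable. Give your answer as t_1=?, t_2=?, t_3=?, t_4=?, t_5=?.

t_1=3, t_2=4, t_3=5, t_4=6, t_5=7

t_1's domain is down to {3}, so t_1 = 3. Eliminate 3 elsewhere: t_3.
t_4 must be 6 (only option left). Strike 6 from t_3.
t_5 has just one choice, so t_5 = 7. Eliminate 7 elsewhere: t_2.
t_2 has just one choice, so t_2 = 4. Eliminate 4 elsewhere: t_3.
t_3's domain is down to {5}, so t_3 = 5.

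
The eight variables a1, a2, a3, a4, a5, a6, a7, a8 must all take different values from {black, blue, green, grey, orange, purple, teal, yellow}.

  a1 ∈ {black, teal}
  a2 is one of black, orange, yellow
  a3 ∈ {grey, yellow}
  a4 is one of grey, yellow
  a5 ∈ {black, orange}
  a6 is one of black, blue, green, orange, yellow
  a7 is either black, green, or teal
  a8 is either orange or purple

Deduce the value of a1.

Among the 8 variables, blue fits only a6 (and all 8 values in {black, blue, green, grey, orange, purple, teal, yellow} must be used), so a6 = blue.
The 7 still-open variables together cover exactly {black, green, grey, orange, purple, teal, yellow} — 7 values for 7 variables — and green appears only in a7's list, so a7 = green.
Among the 6 still-open variables, purple fits only a8 (and all 6 values in {black, grey, orange, purple, teal, yellow} must be used), so a8 = purple.
The 5 still-open variables together cover exactly {black, grey, orange, teal, yellow} — 5 values for 5 variables — and teal appears only in a1's list, so a1 = teal.

teal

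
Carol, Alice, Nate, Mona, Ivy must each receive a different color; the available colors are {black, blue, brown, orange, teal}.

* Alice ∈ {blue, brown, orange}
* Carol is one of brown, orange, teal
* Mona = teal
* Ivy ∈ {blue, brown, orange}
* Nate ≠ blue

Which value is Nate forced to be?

black

Mona's domain is down to {teal}, so Mona = teal. Strike teal from Carol, Nate.
The 4 still-open variables together cover exactly {black, blue, brown, orange} — 4 values for 4 variables — and black appears only in Nate's list, so Nate = black.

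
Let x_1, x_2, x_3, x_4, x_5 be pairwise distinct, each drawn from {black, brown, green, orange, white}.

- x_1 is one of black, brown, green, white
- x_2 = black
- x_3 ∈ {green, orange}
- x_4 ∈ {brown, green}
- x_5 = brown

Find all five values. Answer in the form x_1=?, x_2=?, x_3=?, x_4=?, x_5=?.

x_1=white, x_2=black, x_3=orange, x_4=green, x_5=brown

x_2's domain is down to {black}, so x_2 = black. So x_1 can't be black.
x_5 has just one choice, so x_5 = brown. So x_1, x_4 can't be brown.
That leaves x_4 = green. Remove green from x_1, x_3.
That leaves x_1 = white.
x_3 must be orange (only option left).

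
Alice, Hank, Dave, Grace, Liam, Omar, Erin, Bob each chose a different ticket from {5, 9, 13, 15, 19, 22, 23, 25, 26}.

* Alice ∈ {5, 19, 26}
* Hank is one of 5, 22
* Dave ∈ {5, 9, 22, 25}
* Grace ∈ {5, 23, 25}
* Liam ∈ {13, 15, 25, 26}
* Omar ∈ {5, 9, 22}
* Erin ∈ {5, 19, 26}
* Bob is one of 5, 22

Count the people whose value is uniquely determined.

Hank and Bob between them cover only {5, 22} — a naked pair. Remove those values from Alice, Dave, Grace, Omar, Erin.
Omar's domain is down to {9}, so Omar = 9. So Dave can't be 9.
That leaves Dave = 25. Remove 25 from Grace, Liam.
Grace's domain is down to {23}, so Grace = 23.
Alice and Erin share exactly the 2 values {19, 26}; by pigeonhole those values go to them, so strike 19, 26 from Liam.
Determined: Dave=25, Grace=23, Omar=9. The other people each still have more than one consistent value. That makes 3.

3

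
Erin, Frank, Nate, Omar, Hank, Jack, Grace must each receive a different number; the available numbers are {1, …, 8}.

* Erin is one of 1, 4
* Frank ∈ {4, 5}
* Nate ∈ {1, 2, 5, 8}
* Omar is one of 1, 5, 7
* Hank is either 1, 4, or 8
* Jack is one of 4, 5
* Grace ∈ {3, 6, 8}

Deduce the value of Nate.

2

The 2 variables Frank and Jack are confined to {4, 5}, which locks those values in; drop them from Erin, Nate, Omar, Hank.
Erin must be 1 (only option left). Strike 1 from Nate, Omar, Hank.
Omar must be 7 (only option left).
That leaves Hank = 8. So Nate, Grace can't be 8.
So Nate = 2.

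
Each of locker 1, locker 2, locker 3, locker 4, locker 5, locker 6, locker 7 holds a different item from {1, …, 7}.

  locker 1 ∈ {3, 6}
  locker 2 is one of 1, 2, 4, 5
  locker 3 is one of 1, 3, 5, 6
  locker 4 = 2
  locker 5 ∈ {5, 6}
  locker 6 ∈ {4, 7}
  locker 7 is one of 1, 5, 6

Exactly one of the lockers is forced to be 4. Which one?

locker 2

locker 4 must be 2 (only option left). Eliminate 2 elsewhere: locker 2.
The 6 still-open variables draw from only 6 values {1, 3, 4, 5, 6, 7}, so each is used; only locker 6 can be 7, hence locker 6 = 7.
Among the 5 still-open variables, 4 fits only locker 2 (and all 5 values in {1, 3, 4, 5, 6} must be used), so locker 2 = 4.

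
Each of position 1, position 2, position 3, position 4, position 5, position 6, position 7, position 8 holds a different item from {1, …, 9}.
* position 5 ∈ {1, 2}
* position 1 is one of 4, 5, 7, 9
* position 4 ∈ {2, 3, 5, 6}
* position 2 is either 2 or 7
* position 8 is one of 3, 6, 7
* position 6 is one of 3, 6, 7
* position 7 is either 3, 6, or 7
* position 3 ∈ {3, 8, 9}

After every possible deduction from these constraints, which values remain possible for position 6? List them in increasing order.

3, 6, 7

position 6, position 7, position 8 share exactly the 3 values {3, 6, 7}; by pigeonhole those values go to them, so strike 3, 6, 7 from position 1, position 2, position 3, position 4.
position 2 has just one choice, so position 2 = 2. Remove 2 from position 4, position 5.
position 4 must be 5 (only option left). So position 1 can't be 5.
position 5 has just one choice, so position 5 = 1.
No further eliminations apply; position 6 can still be any of 3, 6, 7.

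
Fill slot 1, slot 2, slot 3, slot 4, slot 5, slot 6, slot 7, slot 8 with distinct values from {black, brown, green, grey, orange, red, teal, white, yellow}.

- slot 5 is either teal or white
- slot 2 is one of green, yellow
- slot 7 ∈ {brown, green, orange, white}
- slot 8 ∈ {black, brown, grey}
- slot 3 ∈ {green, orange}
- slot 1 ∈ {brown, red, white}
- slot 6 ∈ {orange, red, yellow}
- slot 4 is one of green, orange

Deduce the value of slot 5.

slot 3 and slot 4 share exactly the 2 values {green, orange}; by pigeonhole those values go to them, so strike green, orange from slot 2, slot 6, slot 7.
That leaves slot 2 = yellow. Eliminate yellow elsewhere: slot 6.
That leaves slot 6 = red. Remove red from slot 1.
slot 1 and slot 7 between them cover only {brown, white} — a naked pair. Remove those values from slot 5, slot 8.
So slot 5 = teal.

teal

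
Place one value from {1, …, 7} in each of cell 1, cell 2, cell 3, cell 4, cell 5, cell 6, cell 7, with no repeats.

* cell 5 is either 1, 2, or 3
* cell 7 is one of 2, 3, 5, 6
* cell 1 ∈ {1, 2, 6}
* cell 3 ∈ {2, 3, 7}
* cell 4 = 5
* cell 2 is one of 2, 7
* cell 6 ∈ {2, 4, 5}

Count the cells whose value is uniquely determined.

cell 4 must be 5 (only option left). So cell 6, cell 7 can't be 5.
The 6 still-open variables draw from only 6 values {1, 2, 3, 4, 6, 7}, so each is used; only cell 6 can be 4, hence cell 6 = 4.
Determined: cell 4=5, cell 6=4. The other cells each still have more than one consistent value. That makes 2.

2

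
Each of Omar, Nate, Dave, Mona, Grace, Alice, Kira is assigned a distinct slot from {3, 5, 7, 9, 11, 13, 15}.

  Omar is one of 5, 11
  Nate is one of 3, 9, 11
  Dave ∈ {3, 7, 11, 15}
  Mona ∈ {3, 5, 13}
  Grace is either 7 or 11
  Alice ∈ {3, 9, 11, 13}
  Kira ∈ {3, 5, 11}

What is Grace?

Among the 7 variables, 15 fits only Dave (and all 7 values in {3, 5, 7, 9, 11, 13, 15} must be used), so Dave = 15.
The 6 still-open variables draw from only 6 values {3, 5, 7, 9, 11, 13}, so each is used; only Grace can be 7, hence Grace = 7.

7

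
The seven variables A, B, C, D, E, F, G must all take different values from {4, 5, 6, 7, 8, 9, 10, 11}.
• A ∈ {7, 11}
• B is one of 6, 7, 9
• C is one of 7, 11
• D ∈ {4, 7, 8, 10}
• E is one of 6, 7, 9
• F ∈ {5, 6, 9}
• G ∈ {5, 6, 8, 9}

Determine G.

8

The 2 variables A and C are confined to {7, 11}, which locks those values in; drop them from B, D, E.
B and E between them cover only {6, 9} — a naked pair. Remove those values from F, G.
That leaves F = 5. So G can't be 5.
So G = 8.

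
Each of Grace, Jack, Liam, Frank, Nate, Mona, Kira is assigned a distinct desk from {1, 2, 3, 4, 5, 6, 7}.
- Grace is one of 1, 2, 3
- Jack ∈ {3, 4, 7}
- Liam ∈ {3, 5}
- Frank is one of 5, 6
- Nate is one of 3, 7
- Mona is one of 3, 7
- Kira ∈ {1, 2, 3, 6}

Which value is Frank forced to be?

Among the 7 variables, 4 fits only Jack (and all 7 values in {1, 2, 3, 4, 5, 6, 7} must be used), so Jack = 4.
The 2 variables Nate and Mona are confined to {3, 7}, which locks those values in; drop them from Grace, Liam, Kira.
Liam has just one choice, so Liam = 5. So Frank can't be 5.
So Frank = 6.

6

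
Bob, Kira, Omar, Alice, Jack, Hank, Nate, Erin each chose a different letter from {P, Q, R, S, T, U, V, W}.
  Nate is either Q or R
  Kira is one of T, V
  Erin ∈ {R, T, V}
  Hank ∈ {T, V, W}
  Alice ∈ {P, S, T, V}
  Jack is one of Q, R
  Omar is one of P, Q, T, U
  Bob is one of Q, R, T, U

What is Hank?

The 8 variables together cover exactly {P, Q, R, S, T, U, V, W} — 8 values for 8 variables — and S appears only in Alice's list, so Alice = S.
The 7 still-open variables draw from only 7 values {P, Q, R, T, U, V, W}, so each is used; only Omar can be P, hence Omar = P.
Among the 6 still-open variables, U fits only Bob (and all 6 values in {Q, R, T, U, V, W} must be used), so Bob = U.
The 5 still-open variables draw from only 5 values {Q, R, T, V, W}, so each is used; only Hank can be W, hence Hank = W.

W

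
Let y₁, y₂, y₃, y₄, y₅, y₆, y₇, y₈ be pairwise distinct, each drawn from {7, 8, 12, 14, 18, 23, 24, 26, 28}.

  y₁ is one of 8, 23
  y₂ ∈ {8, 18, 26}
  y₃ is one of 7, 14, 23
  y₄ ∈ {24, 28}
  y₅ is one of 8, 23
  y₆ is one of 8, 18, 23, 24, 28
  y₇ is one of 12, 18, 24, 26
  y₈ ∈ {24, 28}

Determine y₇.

y₁ and y₅ share exactly the 2 values {8, 23}; by pigeonhole those values go to them, so strike 8, 23 from y₂, y₃, y₆.
The 2 variables y₄ and y₈ are confined to {24, 28}, which locks those values in; drop them from y₆, y₇.
y₆ has just one choice, so y₆ = 18. Eliminate 18 elsewhere: y₂, y₇.
That leaves y₂ = 26. So y₇ can't be 26.
So y₇ = 12.

12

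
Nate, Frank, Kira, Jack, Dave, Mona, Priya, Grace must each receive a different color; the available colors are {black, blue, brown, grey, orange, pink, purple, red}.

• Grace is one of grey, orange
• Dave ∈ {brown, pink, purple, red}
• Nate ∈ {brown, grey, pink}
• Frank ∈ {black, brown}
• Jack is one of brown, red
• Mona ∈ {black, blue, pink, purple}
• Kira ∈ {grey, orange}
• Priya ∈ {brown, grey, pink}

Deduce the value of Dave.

purple

Among the 8 variables, blue fits only Mona (and all 8 values in {black, blue, brown, grey, orange, pink, purple, red} must be used), so Mona = blue.
Among the 7 still-open variables, black fits only Frank (and all 7 values in {black, brown, grey, orange, pink, purple, red} must be used), so Frank = black.
The 6 still-open variables together cover exactly {brown, grey, orange, pink, purple, red} — 6 values for 6 variables — and purple appears only in Dave's list, so Dave = purple.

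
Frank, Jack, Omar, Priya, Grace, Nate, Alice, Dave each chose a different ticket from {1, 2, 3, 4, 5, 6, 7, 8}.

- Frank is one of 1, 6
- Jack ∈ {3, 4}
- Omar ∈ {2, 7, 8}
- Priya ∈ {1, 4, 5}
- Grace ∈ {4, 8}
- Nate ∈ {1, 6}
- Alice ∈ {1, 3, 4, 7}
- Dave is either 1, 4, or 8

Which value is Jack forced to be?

3

Among the 8 variables, 2 fits only Omar (and all 8 values in {1, 2, 3, 4, 5, 6, 7, 8} must be used), so Omar = 2.
Among the 7 still-open variables, 5 fits only Priya (and all 7 values in {1, 3, 4, 5, 6, 7, 8} must be used), so Priya = 5.
Among the 6 still-open variables, 7 fits only Alice (and all 6 values in {1, 3, 4, 6, 7, 8} must be used), so Alice = 7.
The 5 still-open variables draw from only 5 values {1, 3, 4, 6, 8}, so each is used; only Jack can be 3, hence Jack = 3.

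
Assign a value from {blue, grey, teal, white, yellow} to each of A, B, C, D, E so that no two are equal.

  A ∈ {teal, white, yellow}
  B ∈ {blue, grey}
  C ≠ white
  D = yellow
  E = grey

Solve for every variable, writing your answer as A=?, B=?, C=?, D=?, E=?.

A=white, B=blue, C=teal, D=yellow, E=grey

D has just one choice, so D = yellow. Eliminate yellow elsewhere: A, C.
That leaves E = grey. Eliminate grey elsewhere: B, C.
B must be blue (only option left). Strike blue from C.
That leaves C = teal. Strike teal from A.
A must be white (only option left).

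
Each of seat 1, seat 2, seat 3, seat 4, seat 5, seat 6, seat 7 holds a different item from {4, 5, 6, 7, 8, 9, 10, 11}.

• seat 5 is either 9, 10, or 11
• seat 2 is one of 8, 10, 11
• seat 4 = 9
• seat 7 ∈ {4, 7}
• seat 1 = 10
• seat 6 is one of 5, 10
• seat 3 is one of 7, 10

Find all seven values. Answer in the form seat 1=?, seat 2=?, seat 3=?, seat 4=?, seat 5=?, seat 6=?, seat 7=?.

seat 1 has just one choice, so seat 1 = 10. Remove 10 from seat 2, seat 3, seat 5, seat 6.
seat 3 must be 7 (only option left). Strike 7 from seat 7.
seat 4 has just one choice, so seat 4 = 9. So seat 5 can't be 9.
seat 5 has just one choice, so seat 5 = 11. Strike 11 from seat 2.
seat 6 has just one choice, so seat 6 = 5.
seat 7 must be 4 (only option left).
That leaves seat 2 = 8.

seat 1=10, seat 2=8, seat 3=7, seat 4=9, seat 5=11, seat 6=5, seat 7=4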